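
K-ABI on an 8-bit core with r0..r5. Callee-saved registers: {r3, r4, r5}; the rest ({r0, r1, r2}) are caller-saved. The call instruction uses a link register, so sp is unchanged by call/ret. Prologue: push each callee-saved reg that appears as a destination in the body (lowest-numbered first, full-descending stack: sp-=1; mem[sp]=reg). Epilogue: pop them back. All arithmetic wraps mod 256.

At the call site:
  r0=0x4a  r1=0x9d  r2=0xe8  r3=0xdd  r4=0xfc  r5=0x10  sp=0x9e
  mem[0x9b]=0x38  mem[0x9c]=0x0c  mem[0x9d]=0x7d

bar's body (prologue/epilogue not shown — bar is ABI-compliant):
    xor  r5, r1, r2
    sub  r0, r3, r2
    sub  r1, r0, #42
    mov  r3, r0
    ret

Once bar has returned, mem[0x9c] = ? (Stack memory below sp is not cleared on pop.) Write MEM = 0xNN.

prologue: push r3 -> mem[0x9d]=0xdd, sp=0x9d
prologue: push r5 -> mem[0x9c]=0x10, sp=0x9c
body[0] xor  r5, r1, r2 -> r5=0x75
body[1] sub  r0, r3, r2 -> r0=0xf5
body[2] sub  r1, r0, #42 -> r1=0xcb
body[3] mov  r3, r0 -> r3=0xf5
epilogue: pop r5=0x10, sp=0x9d
epilogue: pop r3=0xdd, sp=0x9e
prologue pushed ['r3', 'r5'] at ['0x9d', '0x9c']

MEM = 0x10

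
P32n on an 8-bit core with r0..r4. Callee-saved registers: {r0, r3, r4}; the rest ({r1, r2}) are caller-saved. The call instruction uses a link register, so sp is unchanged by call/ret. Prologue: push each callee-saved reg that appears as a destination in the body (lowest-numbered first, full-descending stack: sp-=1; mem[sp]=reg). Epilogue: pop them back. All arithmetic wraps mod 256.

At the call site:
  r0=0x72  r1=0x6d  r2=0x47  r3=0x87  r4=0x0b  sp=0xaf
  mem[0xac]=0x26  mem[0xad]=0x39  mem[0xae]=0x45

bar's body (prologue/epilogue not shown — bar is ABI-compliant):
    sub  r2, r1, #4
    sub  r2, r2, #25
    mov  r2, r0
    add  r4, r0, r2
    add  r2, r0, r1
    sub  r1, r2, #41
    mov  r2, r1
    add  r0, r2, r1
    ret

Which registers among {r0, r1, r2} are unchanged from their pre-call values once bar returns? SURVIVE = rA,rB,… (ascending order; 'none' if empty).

prologue: push r0 → mem[0xae]=0x72, sp=0xae
prologue: push r4 → mem[0xad]=0x0b, sp=0xad
body[0] sub  r2, r1, #4 → r2=0x69
body[1] sub  r2, r2, #25 → r2=0x50
body[2] mov  r2, r0 → r2=0x72
body[3] add  r4, r0, r2 → r4=0xe4
body[4] add  r2, r0, r1 → r2=0xdf
body[5] sub  r1, r2, #41 → r1=0xb6
body[6] mov  r2, r1 → r2=0xb6
body[7] add  r0, r2, r1 → r0=0x6c
epilogue: pop r4=0x0b, sp=0xae
epilogue: pop r0=0x72, sp=0xaf
r0: callee-saved, written=True
r1: caller-saved, written=True
r2: caller-saved, written=True

SURVIVE = r0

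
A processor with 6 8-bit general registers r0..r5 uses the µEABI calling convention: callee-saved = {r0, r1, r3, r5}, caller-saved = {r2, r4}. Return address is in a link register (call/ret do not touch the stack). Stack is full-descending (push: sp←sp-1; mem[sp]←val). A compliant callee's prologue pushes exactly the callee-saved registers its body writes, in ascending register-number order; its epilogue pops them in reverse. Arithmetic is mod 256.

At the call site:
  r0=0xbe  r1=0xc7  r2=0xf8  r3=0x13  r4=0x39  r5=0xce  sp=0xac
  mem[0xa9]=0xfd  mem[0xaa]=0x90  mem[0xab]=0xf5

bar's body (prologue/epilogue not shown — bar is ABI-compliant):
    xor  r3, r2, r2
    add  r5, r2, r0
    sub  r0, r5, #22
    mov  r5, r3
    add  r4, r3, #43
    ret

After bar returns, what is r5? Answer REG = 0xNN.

REG = 0xce

prologue: push r0 -> mem[0xab]=0xbe, sp=0xab
prologue: push r3 -> mem[0xaa]=0x13, sp=0xaa
prologue: push r5 -> mem[0xa9]=0xce, sp=0xa9
body[0] xor  r3, r2, r2 -> r3=0x00
body[1] add  r5, r2, r0 -> r5=0xb6
body[2] sub  r0, r5, #22 -> r0=0xa0
body[3] mov  r5, r3 -> r5=0x00
body[4] add  r4, r3, #43 -> r4=0x2b
epilogue: pop r5=0xce, sp=0xaa
epilogue: pop r3=0x13, sp=0xab
epilogue: pop r0=0xbe, sp=0xac
r5 is callee-saved -> restored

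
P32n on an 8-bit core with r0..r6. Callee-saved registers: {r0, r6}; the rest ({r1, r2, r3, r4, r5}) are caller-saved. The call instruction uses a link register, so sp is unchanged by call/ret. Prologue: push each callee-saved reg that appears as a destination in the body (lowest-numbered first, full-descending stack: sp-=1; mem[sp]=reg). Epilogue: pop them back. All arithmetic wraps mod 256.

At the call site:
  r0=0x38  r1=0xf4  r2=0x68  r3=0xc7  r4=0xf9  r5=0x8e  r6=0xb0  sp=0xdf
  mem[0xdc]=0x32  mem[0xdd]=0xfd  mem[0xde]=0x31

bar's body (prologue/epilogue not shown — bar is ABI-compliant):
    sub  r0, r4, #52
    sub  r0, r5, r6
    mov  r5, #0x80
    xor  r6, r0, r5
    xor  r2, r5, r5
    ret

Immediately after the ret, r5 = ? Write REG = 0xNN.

prologue: push r0 → mem[0xde]=0x38, sp=0xde
prologue: push r6 → mem[0xdd]=0xb0, sp=0xdd
body[0] sub  r0, r4, #52 → r0=0xc5
body[1] sub  r0, r5, r6 → r0=0xde
body[2] mov  r5, #0x80 → r5=0x80
body[3] xor  r6, r0, r5 → r6=0x5e
body[4] xor  r2, r5, r5 → r2=0x00
epilogue: pop r6=0xb0, sp=0xde
epilogue: pop r0=0x38, sp=0xdf
r5 is caller-saved → body value

REG = 0x80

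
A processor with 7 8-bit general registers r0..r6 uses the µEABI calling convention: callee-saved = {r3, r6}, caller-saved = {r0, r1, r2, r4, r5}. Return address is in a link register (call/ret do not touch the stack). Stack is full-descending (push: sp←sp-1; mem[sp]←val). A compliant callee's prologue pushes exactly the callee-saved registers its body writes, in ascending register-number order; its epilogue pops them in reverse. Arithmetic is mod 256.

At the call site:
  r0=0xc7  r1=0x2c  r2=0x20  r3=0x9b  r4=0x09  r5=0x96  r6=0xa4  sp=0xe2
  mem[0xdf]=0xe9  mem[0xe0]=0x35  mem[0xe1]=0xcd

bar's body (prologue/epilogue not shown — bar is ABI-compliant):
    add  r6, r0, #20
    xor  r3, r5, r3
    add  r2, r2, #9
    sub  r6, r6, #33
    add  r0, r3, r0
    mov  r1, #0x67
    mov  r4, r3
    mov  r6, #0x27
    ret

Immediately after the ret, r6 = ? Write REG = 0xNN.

prologue: push r3 -> mem[0xe1]=0x9b, sp=0xe1
prologue: push r6 -> mem[0xe0]=0xa4, sp=0xe0
body[0] add  r6, r0, #20 -> r6=0xdb
body[1] xor  r3, r5, r3 -> r3=0x0d
body[2] add  r2, r2, #9 -> r2=0x29
body[3] sub  r6, r6, #33 -> r6=0xba
body[4] add  r0, r3, r0 -> r0=0xd4
body[5] mov  r1, #0x67 -> r1=0x67
body[6] mov  r4, r3 -> r4=0x0d
body[7] mov  r6, #0x27 -> r6=0x27
epilogue: pop r6=0xa4, sp=0xe1
epilogue: pop r3=0x9b, sp=0xe2
r6 is callee-saved -> restored

REG = 0xa4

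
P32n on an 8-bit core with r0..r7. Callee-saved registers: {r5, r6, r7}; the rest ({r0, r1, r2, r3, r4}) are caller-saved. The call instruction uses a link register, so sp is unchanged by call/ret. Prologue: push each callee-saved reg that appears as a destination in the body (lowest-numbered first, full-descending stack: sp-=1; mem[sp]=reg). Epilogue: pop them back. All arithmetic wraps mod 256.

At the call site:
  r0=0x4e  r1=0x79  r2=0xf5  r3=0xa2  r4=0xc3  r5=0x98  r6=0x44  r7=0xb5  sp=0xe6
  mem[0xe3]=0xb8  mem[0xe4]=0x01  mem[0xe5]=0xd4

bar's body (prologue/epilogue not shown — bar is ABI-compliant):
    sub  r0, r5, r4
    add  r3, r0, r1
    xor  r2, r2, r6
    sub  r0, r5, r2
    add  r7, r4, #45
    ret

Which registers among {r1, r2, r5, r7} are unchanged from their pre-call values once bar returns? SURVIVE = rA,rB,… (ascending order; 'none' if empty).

prologue: push r7 → mem[0xe5]=0xb5, sp=0xe5
body[0] sub  r0, r5, r4 → r0=0xd5
body[1] add  r3, r0, r1 → r3=0x4e
body[2] xor  r2, r2, r6 → r2=0xb1
body[3] sub  r0, r5, r2 → r0=0xe7
body[4] add  r7, r4, #45 → r7=0xf0
epilogue: pop r7=0xb5, sp=0xe6
r1: caller-saved, written=False
r2: caller-saved, written=True
r5: callee-saved, written=False
r7: callee-saved, written=True

SURVIVE = r1,r5,r7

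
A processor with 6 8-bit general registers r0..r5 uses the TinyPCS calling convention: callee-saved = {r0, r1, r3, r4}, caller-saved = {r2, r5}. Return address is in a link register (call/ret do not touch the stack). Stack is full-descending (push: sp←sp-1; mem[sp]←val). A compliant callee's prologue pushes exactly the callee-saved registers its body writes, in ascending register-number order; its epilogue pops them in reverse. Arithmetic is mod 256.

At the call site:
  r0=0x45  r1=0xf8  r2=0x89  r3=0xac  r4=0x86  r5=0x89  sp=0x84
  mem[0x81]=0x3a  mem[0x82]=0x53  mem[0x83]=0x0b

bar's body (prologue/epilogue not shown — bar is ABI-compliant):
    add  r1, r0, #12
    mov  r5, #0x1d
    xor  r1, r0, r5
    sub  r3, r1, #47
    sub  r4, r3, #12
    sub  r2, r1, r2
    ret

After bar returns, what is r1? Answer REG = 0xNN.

prologue: push r1 -> mem[0x83]=0xf8, sp=0x83
prologue: push r3 -> mem[0x82]=0xac, sp=0x82
prologue: push r4 -> mem[0x81]=0x86, sp=0x81
body[0] add  r1, r0, #12 -> r1=0x51
body[1] mov  r5, #0x1d -> r5=0x1d
body[2] xor  r1, r0, r5 -> r1=0x58
body[3] sub  r3, r1, #47 -> r3=0x29
body[4] sub  r4, r3, #12 -> r4=0x1d
body[5] sub  r2, r1, r2 -> r2=0xcf
epilogue: pop r4=0x86, sp=0x82
epilogue: pop r3=0xac, sp=0x83
epilogue: pop r1=0xf8, sp=0x84
r1 is callee-saved -> restored

REG = 0xf8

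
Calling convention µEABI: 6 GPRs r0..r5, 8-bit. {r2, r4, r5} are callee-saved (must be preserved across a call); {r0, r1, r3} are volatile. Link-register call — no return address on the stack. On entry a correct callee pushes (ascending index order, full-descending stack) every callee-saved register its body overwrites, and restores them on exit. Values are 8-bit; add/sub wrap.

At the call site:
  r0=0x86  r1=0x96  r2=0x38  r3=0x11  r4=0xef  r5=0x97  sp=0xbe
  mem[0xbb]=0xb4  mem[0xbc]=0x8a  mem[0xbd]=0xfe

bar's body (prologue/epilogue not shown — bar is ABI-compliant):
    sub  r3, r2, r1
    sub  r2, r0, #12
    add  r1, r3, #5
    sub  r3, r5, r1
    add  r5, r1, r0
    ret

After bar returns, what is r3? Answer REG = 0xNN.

REG = 0xf0

prologue: push r2 → mem[0xbd]=0x38, sp=0xbd
prologue: push r5 → mem[0xbc]=0x97, sp=0xbc
body[0] sub  r3, r2, r1 → r3=0xa2
body[1] sub  r2, r0, #12 → r2=0x7a
body[2] add  r1, r3, #5 → r1=0xa7
body[3] sub  r3, r5, r1 → r3=0xf0
body[4] add  r5, r1, r0 → r5=0x2d
epilogue: pop r5=0x97, sp=0xbd
epilogue: pop r2=0x38, sp=0xbe
r3 is caller-saved → body value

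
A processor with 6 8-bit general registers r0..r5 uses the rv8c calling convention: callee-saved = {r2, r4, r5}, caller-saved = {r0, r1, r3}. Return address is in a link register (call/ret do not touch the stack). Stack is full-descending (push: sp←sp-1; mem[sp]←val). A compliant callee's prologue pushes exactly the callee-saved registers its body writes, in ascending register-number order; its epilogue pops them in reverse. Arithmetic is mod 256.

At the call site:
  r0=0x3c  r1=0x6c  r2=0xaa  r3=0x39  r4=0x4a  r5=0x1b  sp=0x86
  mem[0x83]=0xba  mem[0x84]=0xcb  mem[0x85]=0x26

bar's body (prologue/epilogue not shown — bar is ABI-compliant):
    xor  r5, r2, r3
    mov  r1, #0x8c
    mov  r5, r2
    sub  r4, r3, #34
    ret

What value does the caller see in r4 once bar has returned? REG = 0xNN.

REG = 0x4a

prologue: push r4 → mem[0x85]=0x4a, sp=0x85
prologue: push r5 → mem[0x84]=0x1b, sp=0x84
body[0] xor  r5, r2, r3 → r5=0x93
body[1] mov  r1, #0x8c → r1=0x8c
body[2] mov  r5, r2 → r5=0xaa
body[3] sub  r4, r3, #34 → r4=0x17
epilogue: pop r5=0x1b, sp=0x85
epilogue: pop r4=0x4a, sp=0x86
r4 is callee-saved → restored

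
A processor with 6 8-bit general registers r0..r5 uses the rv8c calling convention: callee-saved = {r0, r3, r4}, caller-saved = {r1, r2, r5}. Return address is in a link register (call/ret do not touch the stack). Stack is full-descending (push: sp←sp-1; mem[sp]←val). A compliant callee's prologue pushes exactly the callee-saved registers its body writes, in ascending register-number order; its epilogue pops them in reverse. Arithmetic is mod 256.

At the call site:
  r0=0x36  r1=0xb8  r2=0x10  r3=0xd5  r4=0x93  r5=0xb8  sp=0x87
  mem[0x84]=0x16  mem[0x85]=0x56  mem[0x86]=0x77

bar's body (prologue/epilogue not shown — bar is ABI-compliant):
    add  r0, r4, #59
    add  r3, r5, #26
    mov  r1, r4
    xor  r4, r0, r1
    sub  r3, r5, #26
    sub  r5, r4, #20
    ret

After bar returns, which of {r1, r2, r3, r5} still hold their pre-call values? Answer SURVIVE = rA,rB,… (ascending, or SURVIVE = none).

prologue: push r0 → mem[0x86]=0x36, sp=0x86
prologue: push r3 → mem[0x85]=0xd5, sp=0x85
prologue: push r4 → mem[0x84]=0x93, sp=0x84
body[0] add  r0, r4, #59 → r0=0xce
body[1] add  r3, r5, #26 → r3=0xd2
body[2] mov  r1, r4 → r1=0x93
body[3] xor  r4, r0, r1 → r4=0x5d
body[4] sub  r3, r5, #26 → r3=0x9e
body[5] sub  r5, r4, #20 → r5=0x49
epilogue: pop r4=0x93, sp=0x85
epilogue: pop r3=0xd5, sp=0x86
epilogue: pop r0=0x36, sp=0x87
r1: caller-saved, written=True
r2: caller-saved, written=False
r3: callee-saved, written=True
r5: caller-saved, written=True

SURVIVE = r2,r3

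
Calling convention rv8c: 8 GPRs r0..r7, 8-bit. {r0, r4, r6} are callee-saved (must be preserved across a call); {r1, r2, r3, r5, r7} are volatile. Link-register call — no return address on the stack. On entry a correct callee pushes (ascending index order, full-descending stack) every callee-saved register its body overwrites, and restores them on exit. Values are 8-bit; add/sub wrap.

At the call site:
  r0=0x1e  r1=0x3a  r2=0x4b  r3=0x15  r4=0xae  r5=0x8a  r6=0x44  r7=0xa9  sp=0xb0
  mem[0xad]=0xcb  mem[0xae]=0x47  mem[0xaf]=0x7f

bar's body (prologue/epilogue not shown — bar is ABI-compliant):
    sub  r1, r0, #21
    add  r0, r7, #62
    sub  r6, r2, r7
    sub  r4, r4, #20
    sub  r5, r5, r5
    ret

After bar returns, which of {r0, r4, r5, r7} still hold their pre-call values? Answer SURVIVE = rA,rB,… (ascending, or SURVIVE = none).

SURVIVE = r0,r4,r7

prologue: push r0 -> mem[0xaf]=0x1e, sp=0xaf
prologue: push r4 -> mem[0xae]=0xae, sp=0xae
prologue: push r6 -> mem[0xad]=0x44, sp=0xad
body[0] sub  r1, r0, #21 -> r1=0x09
body[1] add  r0, r7, #62 -> r0=0xe7
body[2] sub  r6, r2, r7 -> r6=0xa2
body[3] sub  r4, r4, #20 -> r4=0x9a
body[4] sub  r5, r5, r5 -> r5=0x00
epilogue: pop r6=0x44, sp=0xae
epilogue: pop r4=0xae, sp=0xaf
epilogue: pop r0=0x1e, sp=0xb0
r0: callee-saved, written=True
r4: callee-saved, written=True
r5: caller-saved, written=True
r7: caller-saved, written=False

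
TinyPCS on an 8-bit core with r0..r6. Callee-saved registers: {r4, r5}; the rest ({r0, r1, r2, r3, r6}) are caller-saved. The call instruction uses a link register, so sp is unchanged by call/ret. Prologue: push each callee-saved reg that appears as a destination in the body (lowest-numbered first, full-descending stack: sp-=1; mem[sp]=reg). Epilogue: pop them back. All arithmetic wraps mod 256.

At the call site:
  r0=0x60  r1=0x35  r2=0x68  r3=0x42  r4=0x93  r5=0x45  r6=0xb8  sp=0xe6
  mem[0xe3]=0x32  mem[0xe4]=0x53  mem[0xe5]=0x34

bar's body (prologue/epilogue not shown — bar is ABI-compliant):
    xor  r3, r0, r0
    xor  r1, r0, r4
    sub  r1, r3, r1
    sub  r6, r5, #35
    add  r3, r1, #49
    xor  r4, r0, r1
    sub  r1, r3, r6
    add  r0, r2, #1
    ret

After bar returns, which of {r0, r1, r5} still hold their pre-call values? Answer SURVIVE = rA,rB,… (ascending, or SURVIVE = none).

prologue: push r4 → mem[0xe5]=0x93, sp=0xe5
body[0] xor  r3, r0, r0 → r3=0x00
body[1] xor  r1, r0, r4 → r1=0xf3
body[2] sub  r1, r3, r1 → r1=0x0d
body[3] sub  r6, r5, #35 → r6=0x22
body[4] add  r3, r1, #49 → r3=0x3e
body[5] xor  r4, r0, r1 → r4=0x6d
body[6] sub  r1, r3, r6 → r1=0x1c
body[7] add  r0, r2, #1 → r0=0x69
epilogue: pop r4=0x93, sp=0xe6
r0: caller-saved, written=True
r1: caller-saved, written=True
r5: callee-saved, written=False

SURVIVE = r5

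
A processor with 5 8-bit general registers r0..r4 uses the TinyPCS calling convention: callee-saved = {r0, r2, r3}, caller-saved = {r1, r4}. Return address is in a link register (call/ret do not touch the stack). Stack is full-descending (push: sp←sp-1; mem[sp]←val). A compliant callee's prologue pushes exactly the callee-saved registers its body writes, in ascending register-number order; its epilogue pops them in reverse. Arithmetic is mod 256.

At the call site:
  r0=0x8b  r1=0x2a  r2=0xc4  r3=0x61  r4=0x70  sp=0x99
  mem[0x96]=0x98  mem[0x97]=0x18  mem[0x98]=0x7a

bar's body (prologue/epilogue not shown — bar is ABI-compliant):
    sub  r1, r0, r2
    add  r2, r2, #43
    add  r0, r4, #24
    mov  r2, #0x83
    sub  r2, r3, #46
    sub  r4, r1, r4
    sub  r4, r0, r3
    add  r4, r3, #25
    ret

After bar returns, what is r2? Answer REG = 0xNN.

REG = 0xc4

prologue: push r0 -> mem[0x98]=0x8b, sp=0x98
prologue: push r2 -> mem[0x97]=0xc4, sp=0x97
body[0] sub  r1, r0, r2 -> r1=0xc7
body[1] add  r2, r2, #43 -> r2=0xef
body[2] add  r0, r4, #24 -> r0=0x88
body[3] mov  r2, #0x83 -> r2=0x83
body[4] sub  r2, r3, #46 -> r2=0x33
body[5] sub  r4, r1, r4 -> r4=0x57
body[6] sub  r4, r0, r3 -> r4=0x27
body[7] add  r4, r3, #25 -> r4=0x7a
epilogue: pop r2=0xc4, sp=0x98
epilogue: pop r0=0x8b, sp=0x99
r2 is callee-saved -> restored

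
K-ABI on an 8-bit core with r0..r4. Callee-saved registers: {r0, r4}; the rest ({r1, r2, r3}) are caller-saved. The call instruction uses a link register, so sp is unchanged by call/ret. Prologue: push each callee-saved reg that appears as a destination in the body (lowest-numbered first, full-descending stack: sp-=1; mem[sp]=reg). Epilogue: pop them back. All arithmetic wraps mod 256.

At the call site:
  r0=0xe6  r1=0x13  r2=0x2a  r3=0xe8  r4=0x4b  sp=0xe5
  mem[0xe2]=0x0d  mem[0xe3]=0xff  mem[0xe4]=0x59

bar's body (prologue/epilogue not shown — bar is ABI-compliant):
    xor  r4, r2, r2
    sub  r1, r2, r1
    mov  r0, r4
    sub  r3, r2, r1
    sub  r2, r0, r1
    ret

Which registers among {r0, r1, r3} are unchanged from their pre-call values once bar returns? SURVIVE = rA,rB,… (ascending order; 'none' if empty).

SURVIVE = r0

prologue: push r0 -> mem[0xe4]=0xe6, sp=0xe4
prologue: push r4 -> mem[0xe3]=0x4b, sp=0xe3
body[0] xor  r4, r2, r2 -> r4=0x00
body[1] sub  r1, r2, r1 -> r1=0x17
body[2] mov  r0, r4 -> r0=0x00
body[3] sub  r3, r2, r1 -> r3=0x13
body[4] sub  r2, r0, r1 -> r2=0xe9
epilogue: pop r4=0x4b, sp=0xe4
epilogue: pop r0=0xe6, sp=0xe5
r0: callee-saved, written=True
r1: caller-saved, written=True
r3: caller-saved, written=True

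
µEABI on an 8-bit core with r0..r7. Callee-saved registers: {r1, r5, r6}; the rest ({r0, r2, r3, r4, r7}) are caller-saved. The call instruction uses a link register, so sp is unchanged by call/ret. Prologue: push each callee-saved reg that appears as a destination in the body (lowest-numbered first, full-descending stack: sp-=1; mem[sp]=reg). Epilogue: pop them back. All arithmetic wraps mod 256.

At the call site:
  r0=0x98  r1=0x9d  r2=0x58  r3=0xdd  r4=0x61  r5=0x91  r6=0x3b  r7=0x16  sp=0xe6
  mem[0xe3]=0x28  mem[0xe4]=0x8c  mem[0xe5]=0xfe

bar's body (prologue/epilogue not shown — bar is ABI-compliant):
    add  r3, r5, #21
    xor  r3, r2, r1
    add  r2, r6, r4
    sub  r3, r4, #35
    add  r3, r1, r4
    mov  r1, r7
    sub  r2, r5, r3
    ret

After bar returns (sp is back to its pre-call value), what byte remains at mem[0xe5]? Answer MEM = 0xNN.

MEM = 0x9d

prologue: push r1 -> mem[0xe5]=0x9d, sp=0xe5
body[0] add  r3, r5, #21 -> r3=0xa6
body[1] xor  r3, r2, r1 -> r3=0xc5
body[2] add  r2, r6, r4 -> r2=0x9c
body[3] sub  r3, r4, #35 -> r3=0x3e
body[4] add  r3, r1, r4 -> r3=0xfe
body[5] mov  r1, r7 -> r1=0x16
body[6] sub  r2, r5, r3 -> r2=0x93
epilogue: pop r1=0x9d, sp=0xe6
prologue pushed ['r1'] at ['0xe5']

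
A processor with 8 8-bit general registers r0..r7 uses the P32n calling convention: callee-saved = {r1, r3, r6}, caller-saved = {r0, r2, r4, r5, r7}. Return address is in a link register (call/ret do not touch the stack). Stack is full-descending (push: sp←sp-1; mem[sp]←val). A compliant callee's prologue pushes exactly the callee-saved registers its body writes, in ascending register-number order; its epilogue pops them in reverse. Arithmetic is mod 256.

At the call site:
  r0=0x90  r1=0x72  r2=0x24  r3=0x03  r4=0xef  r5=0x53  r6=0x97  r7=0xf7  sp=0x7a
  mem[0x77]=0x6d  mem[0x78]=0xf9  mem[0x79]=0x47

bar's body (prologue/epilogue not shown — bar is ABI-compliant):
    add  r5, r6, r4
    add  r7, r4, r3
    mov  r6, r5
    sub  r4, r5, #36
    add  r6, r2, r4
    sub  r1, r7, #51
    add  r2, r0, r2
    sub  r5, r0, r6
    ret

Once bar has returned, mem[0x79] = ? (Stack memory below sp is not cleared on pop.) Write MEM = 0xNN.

MEM = 0x72

prologue: push r1 → mem[0x79]=0x72, sp=0x79
prologue: push r6 → mem[0x78]=0x97, sp=0x78
body[0] add  r5, r6, r4 → r5=0x86
body[1] add  r7, r4, r3 → r7=0xf2
body[2] mov  r6, r5 → r6=0x86
body[3] sub  r4, r5, #36 → r4=0x62
body[4] add  r6, r2, r4 → r6=0x86
body[5] sub  r1, r7, #51 → r1=0xbf
body[6] add  r2, r0, r2 → r2=0xb4
body[7] sub  r5, r0, r6 → r5=0x0a
epilogue: pop r6=0x97, sp=0x79
epilogue: pop r1=0x72, sp=0x7a
prologue pushed ['r1', 'r6'] at ['0x79', '0x78']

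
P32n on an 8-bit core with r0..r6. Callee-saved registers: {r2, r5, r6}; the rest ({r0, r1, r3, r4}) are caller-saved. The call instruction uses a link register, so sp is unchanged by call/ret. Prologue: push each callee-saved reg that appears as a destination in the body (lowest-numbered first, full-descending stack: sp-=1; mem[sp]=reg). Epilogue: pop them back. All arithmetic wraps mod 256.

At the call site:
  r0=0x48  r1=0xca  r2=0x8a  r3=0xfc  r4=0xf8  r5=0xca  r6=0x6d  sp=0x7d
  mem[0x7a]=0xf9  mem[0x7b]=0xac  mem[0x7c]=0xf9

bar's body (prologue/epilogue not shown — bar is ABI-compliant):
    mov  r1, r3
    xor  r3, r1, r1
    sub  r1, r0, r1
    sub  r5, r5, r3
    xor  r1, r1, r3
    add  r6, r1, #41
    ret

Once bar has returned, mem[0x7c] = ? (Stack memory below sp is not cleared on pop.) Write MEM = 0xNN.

prologue: push r5 → mem[0x7c]=0xca, sp=0x7c
prologue: push r6 → mem[0x7b]=0x6d, sp=0x7b
body[0] mov  r1, r3 → r1=0xfc
body[1] xor  r3, r1, r1 → r3=0x00
body[2] sub  r1, r0, r1 → r1=0x4c
body[3] sub  r5, r5, r3 → r5=0xca
body[4] xor  r1, r1, r3 → r1=0x4c
body[5] add  r6, r1, #41 → r6=0x75
epilogue: pop r6=0x6d, sp=0x7c
epilogue: pop r5=0xca, sp=0x7d
prologue pushed ['r5', 'r6'] at ['0x7c', '0x7b']

MEM = 0xca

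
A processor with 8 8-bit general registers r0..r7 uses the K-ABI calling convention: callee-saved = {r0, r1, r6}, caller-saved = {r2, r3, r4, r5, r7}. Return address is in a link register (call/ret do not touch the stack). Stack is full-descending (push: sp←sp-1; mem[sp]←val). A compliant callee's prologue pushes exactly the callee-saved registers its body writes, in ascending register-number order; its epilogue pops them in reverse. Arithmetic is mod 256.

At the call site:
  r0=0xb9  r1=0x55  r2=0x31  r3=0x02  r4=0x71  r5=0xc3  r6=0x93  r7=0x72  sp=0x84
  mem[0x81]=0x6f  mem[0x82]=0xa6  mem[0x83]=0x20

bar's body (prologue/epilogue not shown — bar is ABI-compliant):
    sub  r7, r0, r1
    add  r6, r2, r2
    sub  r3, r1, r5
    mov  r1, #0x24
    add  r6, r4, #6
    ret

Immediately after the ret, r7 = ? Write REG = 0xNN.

prologue: push r1 -> mem[0x83]=0x55, sp=0x83
prologue: push r6 -> mem[0x82]=0x93, sp=0x82
body[0] sub  r7, r0, r1 -> r7=0x64
body[1] add  r6, r2, r2 -> r6=0x62
body[2] sub  r3, r1, r5 -> r3=0x92
body[3] mov  r1, #0x24 -> r1=0x24
body[4] add  r6, r4, #6 -> r6=0x77
epilogue: pop r6=0x93, sp=0x83
epilogue: pop r1=0x55, sp=0x84
r7 is caller-saved -> body value

REG = 0x64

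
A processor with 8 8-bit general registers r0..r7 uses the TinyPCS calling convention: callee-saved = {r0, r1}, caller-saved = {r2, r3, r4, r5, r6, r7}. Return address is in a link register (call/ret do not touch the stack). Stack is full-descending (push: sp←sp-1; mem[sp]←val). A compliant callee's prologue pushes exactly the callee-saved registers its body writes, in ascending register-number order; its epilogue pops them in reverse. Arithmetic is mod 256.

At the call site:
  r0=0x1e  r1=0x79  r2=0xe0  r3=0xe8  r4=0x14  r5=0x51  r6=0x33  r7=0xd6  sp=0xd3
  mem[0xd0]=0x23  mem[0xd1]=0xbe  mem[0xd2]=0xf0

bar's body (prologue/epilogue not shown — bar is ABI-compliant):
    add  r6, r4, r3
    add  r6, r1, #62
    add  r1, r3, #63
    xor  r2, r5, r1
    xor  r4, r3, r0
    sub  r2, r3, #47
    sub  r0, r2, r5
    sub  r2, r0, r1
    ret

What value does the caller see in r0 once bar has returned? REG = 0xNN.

prologue: push r0 -> mem[0xd2]=0x1e, sp=0xd2
prologue: push r1 -> mem[0xd1]=0x79, sp=0xd1
body[0] add  r6, r4, r3 -> r6=0xfc
body[1] add  r6, r1, #62 -> r6=0xb7
body[2] add  r1, r3, #63 -> r1=0x27
body[3] xor  r2, r5, r1 -> r2=0x76
body[4] xor  r4, r3, r0 -> r4=0xf6
body[5] sub  r2, r3, #47 -> r2=0xb9
body[6] sub  r0, r2, r5 -> r0=0x68
body[7] sub  r2, r0, r1 -> r2=0x41
epilogue: pop r1=0x79, sp=0xd2
epilogue: pop r0=0x1e, sp=0xd3
r0 is callee-saved -> restored

REG = 0x1e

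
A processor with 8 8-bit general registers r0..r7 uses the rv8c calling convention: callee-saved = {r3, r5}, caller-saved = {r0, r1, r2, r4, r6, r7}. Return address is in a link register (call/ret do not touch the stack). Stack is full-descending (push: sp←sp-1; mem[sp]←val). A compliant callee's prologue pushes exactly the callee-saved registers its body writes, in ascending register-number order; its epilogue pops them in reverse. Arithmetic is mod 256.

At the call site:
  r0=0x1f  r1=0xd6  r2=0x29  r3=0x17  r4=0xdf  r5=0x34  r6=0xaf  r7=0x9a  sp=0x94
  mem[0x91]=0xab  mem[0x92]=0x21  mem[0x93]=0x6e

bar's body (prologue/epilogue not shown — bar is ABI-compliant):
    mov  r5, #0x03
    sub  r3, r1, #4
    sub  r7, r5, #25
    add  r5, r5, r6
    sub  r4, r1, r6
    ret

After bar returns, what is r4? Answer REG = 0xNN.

REG = 0x27

prologue: push r3 -> mem[0x93]=0x17, sp=0x93
prologue: push r5 -> mem[0x92]=0x34, sp=0x92
body[0] mov  r5, #0x03 -> r5=0x03
body[1] sub  r3, r1, #4 -> r3=0xd2
body[2] sub  r7, r5, #25 -> r7=0xea
body[3] add  r5, r5, r6 -> r5=0xb2
body[4] sub  r4, r1, r6 -> r4=0x27
epilogue: pop r5=0x34, sp=0x93
epilogue: pop r3=0x17, sp=0x94
r4 is caller-saved -> body value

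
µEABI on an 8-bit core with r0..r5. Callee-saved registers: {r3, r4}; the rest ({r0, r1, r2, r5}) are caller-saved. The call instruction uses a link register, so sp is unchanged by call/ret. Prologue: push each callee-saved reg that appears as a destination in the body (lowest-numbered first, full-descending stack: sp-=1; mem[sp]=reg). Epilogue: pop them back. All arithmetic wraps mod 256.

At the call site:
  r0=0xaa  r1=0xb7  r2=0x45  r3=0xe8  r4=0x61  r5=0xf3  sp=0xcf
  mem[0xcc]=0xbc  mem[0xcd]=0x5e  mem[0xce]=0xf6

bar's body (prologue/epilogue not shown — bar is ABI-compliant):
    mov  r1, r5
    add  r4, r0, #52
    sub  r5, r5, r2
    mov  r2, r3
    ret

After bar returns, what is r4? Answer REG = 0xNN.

REG = 0x61

prologue: push r4 -> mem[0xce]=0x61, sp=0xce
body[0] mov  r1, r5 -> r1=0xf3
body[1] add  r4, r0, #52 -> r4=0xde
body[2] sub  r5, r5, r2 -> r5=0xae
body[3] mov  r2, r3 -> r2=0xe8
epilogue: pop r4=0x61, sp=0xcf
r4 is callee-saved -> restored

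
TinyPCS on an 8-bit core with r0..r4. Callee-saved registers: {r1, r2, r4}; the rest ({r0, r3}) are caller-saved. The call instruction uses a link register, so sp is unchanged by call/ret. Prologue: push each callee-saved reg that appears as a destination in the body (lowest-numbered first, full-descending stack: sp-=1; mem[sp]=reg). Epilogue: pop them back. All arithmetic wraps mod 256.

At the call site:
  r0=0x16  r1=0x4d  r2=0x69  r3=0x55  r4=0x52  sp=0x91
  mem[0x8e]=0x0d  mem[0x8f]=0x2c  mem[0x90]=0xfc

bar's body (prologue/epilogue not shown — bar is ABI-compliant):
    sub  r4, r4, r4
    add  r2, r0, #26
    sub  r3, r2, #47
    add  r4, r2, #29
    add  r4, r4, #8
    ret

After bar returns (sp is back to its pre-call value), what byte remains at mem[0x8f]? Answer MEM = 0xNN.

prologue: push r2 -> mem[0x90]=0x69, sp=0x90
prologue: push r4 -> mem[0x8f]=0x52, sp=0x8f
body[0] sub  r4, r4, r4 -> r4=0x00
body[1] add  r2, r0, #26 -> r2=0x30
body[2] sub  r3, r2, #47 -> r3=0x01
body[3] add  r4, r2, #29 -> r4=0x4d
body[4] add  r4, r4, #8 -> r4=0x55
epilogue: pop r4=0x52, sp=0x90
epilogue: pop r2=0x69, sp=0x91
prologue pushed ['r2', 'r4'] at ['0x90', '0x8f']

MEM = 0x52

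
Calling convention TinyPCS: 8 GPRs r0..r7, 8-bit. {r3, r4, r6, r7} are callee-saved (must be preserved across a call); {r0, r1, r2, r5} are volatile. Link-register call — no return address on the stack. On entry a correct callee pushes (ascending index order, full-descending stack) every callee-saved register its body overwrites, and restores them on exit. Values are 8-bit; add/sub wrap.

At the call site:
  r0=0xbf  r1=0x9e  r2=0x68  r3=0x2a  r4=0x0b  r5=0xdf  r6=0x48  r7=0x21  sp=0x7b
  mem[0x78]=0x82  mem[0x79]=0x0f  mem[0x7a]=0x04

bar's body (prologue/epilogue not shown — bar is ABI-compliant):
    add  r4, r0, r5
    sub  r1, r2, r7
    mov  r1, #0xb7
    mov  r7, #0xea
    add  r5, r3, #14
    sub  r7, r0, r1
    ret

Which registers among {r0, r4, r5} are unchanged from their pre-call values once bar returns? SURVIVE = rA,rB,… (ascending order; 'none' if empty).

prologue: push r4 → mem[0x7a]=0x0b, sp=0x7a
prologue: push r7 → mem[0x79]=0x21, sp=0x79
body[0] add  r4, r0, r5 → r4=0x9e
body[1] sub  r1, r2, r7 → r1=0x47
body[2] mov  r1, #0xb7 → r1=0xb7
body[3] mov  r7, #0xea → r7=0xea
body[4] add  r5, r3, #14 → r5=0x38
body[5] sub  r7, r0, r1 → r7=0x08
epilogue: pop r7=0x21, sp=0x7a
epilogue: pop r4=0x0b, sp=0x7b
r0: caller-saved, written=False
r4: callee-saved, written=True
r5: caller-saved, written=True

SURVIVE = r0,r4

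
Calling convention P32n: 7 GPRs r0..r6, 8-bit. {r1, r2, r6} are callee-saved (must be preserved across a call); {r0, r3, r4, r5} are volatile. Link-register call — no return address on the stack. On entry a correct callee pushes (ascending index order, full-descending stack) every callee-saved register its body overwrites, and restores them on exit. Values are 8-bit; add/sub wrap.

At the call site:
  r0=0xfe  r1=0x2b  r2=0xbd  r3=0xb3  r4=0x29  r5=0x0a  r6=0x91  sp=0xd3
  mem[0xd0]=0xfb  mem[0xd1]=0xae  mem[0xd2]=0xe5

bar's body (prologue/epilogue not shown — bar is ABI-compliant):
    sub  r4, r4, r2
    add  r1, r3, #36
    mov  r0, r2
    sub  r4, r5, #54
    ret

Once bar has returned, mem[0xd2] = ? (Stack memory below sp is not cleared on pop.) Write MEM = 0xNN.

prologue: push r1 -> mem[0xd2]=0x2b, sp=0xd2
body[0] sub  r4, r4, r2 -> r4=0x6c
body[1] add  r1, r3, #36 -> r1=0xd7
body[2] mov  r0, r2 -> r0=0xbd
body[3] sub  r4, r5, #54 -> r4=0xd4
epilogue: pop r1=0x2b, sp=0xd3
prologue pushed ['r1'] at ['0xd2']

MEM = 0x2b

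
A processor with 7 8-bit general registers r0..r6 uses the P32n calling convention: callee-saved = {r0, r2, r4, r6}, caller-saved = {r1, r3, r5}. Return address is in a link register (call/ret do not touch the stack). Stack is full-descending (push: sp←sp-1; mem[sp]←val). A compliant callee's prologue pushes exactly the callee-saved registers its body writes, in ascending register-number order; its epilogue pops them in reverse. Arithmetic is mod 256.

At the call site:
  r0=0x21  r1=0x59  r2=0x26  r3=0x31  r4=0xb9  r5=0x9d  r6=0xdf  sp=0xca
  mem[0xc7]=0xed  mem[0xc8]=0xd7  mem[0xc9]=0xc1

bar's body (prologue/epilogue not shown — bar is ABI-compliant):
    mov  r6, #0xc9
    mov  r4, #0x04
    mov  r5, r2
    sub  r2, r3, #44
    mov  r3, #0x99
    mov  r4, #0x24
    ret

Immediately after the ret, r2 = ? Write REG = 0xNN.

prologue: push r2 -> mem[0xc9]=0x26, sp=0xc9
prologue: push r4 -> mem[0xc8]=0xb9, sp=0xc8
prologue: push r6 -> mem[0xc7]=0xdf, sp=0xc7
body[0] mov  r6, #0xc9 -> r6=0xc9
body[1] mov  r4, #0x04 -> r4=0x04
body[2] mov  r5, r2 -> r5=0x26
body[3] sub  r2, r3, #44 -> r2=0x05
body[4] mov  r3, #0x99 -> r3=0x99
body[5] mov  r4, #0x24 -> r4=0x24
epilogue: pop r6=0xdf, sp=0xc8
epilogue: pop r4=0xb9, sp=0xc9
epilogue: pop r2=0x26, sp=0xca
r2 is callee-saved -> restored

REG = 0x26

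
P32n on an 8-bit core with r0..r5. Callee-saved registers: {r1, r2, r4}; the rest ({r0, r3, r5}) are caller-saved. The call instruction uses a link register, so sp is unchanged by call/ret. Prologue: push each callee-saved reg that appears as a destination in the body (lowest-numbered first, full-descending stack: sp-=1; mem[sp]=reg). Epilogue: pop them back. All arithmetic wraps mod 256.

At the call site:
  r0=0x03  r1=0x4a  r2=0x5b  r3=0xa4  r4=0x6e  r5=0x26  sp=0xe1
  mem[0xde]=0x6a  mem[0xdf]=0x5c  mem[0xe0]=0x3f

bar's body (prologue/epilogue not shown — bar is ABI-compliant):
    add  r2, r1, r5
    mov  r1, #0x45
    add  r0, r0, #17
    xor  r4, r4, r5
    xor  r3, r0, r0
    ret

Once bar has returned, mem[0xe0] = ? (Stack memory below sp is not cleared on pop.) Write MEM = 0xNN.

prologue: push r1 → mem[0xe0]=0x4a, sp=0xe0
prologue: push r2 → mem[0xdf]=0x5b, sp=0xdf
prologue: push r4 → mem[0xde]=0x6e, sp=0xde
body[0] add  r2, r1, r5 → r2=0x70
body[1] mov  r1, #0x45 → r1=0x45
body[2] add  r0, r0, #17 → r0=0x14
body[3] xor  r4, r4, r5 → r4=0x48
body[4] xor  r3, r0, r0 → r3=0x00
epilogue: pop r4=0x6e, sp=0xdf
epilogue: pop r2=0x5b, sp=0xe0
epilogue: pop r1=0x4a, sp=0xe1
prologue pushed ['r1', 'r2', 'r4'] at ['0xe0', '0xdf', '0xde']

MEM = 0x4a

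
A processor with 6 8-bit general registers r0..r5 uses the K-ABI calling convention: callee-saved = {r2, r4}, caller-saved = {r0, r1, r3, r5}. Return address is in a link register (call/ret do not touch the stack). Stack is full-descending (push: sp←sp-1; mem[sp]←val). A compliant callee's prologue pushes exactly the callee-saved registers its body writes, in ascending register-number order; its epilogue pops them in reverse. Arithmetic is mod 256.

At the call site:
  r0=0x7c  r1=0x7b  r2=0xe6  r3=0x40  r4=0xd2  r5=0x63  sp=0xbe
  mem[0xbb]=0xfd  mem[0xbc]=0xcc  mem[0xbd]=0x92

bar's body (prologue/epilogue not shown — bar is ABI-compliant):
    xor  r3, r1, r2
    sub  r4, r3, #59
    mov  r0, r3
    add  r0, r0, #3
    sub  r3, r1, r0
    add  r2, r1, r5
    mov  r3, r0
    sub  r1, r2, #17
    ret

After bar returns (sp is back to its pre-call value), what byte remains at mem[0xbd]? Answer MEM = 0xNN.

prologue: push r2 -> mem[0xbd]=0xe6, sp=0xbd
prologue: push r4 -> mem[0xbc]=0xd2, sp=0xbc
body[0] xor  r3, r1, r2 -> r3=0x9d
body[1] sub  r4, r3, #59 -> r4=0x62
body[2] mov  r0, r3 -> r0=0x9d
body[3] add  r0, r0, #3 -> r0=0xa0
body[4] sub  r3, r1, r0 -> r3=0xdb
body[5] add  r2, r1, r5 -> r2=0xde
body[6] mov  r3, r0 -> r3=0xa0
body[7] sub  r1, r2, #17 -> r1=0xcd
epilogue: pop r4=0xd2, sp=0xbd
epilogue: pop r2=0xe6, sp=0xbe
prologue pushed ['r2', 'r4'] at ['0xbd', '0xbc']

MEM = 0xe6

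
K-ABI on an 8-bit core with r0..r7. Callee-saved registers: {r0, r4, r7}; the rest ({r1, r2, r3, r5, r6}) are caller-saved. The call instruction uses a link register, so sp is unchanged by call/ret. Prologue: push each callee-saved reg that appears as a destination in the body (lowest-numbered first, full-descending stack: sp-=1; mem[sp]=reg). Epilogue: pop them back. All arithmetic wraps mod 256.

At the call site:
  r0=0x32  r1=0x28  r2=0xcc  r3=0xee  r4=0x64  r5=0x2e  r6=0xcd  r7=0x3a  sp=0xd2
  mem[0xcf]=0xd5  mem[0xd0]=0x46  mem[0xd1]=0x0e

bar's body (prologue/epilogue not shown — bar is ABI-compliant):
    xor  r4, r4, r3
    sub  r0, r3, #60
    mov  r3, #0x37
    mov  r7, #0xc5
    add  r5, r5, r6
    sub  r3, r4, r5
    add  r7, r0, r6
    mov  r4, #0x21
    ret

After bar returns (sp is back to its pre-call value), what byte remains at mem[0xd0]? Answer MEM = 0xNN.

prologue: push r0 → mem[0xd1]=0x32, sp=0xd1
prologue: push r4 → mem[0xd0]=0x64, sp=0xd0
prologue: push r7 → mem[0xcf]=0x3a, sp=0xcf
body[0] xor  r4, r4, r3 → r4=0x8a
body[1] sub  r0, r3, #60 → r0=0xb2
body[2] mov  r3, #0x37 → r3=0x37
body[3] mov  r7, #0xc5 → r7=0xc5
body[4] add  r5, r5, r6 → r5=0xfb
body[5] sub  r3, r4, r5 → r3=0x8f
body[6] add  r7, r0, r6 → r7=0x7f
body[7] mov  r4, #0x21 → r4=0x21
epilogue: pop r7=0x3a, sp=0xd0
epilogue: pop r4=0x64, sp=0xd1
epilogue: pop r0=0x32, sp=0xd2
prologue pushed ['r0', 'r4', 'r7'] at ['0xd1', '0xd0', '0xcf']

MEM = 0x64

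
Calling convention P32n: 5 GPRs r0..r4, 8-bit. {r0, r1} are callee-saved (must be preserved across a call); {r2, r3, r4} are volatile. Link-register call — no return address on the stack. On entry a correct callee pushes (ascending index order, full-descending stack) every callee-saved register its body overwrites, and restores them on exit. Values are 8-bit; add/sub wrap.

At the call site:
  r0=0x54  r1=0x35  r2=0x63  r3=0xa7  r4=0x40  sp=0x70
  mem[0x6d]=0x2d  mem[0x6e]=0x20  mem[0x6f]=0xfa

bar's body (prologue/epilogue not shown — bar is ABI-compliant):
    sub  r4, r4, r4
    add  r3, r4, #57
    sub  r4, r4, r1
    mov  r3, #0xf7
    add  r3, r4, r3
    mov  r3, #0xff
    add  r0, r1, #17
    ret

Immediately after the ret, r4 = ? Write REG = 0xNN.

REG = 0xcb

prologue: push r0 → mem[0x6f]=0x54, sp=0x6f
body[0] sub  r4, r4, r4 → r4=0x00
body[1] add  r3, r4, #57 → r3=0x39
body[2] sub  r4, r4, r1 → r4=0xcb
body[3] mov  r3, #0xf7 → r3=0xf7
body[4] add  r3, r4, r3 → r3=0xc2
body[5] mov  r3, #0xff → r3=0xff
body[6] add  r0, r1, #17 → r0=0x46
epilogue: pop r0=0x54, sp=0x70
r4 is caller-saved → body value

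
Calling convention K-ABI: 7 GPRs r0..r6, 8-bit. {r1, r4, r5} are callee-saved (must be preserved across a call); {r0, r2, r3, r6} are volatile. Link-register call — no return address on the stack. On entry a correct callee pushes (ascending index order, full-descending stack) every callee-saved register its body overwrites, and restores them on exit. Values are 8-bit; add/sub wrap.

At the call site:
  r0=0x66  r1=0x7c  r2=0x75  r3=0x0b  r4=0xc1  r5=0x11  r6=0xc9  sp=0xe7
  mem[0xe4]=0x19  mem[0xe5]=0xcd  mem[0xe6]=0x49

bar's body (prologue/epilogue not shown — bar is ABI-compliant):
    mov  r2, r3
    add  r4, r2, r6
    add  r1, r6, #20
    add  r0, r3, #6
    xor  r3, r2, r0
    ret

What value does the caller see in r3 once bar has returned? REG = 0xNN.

prologue: push r1 → mem[0xe6]=0x7c, sp=0xe6
prologue: push r4 → mem[0xe5]=0xc1, sp=0xe5
body[0] mov  r2, r3 → r2=0x0b
body[1] add  r4, r2, r6 → r4=0xd4
body[2] add  r1, r6, #20 → r1=0xdd
body[3] add  r0, r3, #6 → r0=0x11
body[4] xor  r3, r2, r0 → r3=0x1a
epilogue: pop r4=0xc1, sp=0xe6
epilogue: pop r1=0x7c, sp=0xe7
r3 is caller-saved → body value

REG = 0x1a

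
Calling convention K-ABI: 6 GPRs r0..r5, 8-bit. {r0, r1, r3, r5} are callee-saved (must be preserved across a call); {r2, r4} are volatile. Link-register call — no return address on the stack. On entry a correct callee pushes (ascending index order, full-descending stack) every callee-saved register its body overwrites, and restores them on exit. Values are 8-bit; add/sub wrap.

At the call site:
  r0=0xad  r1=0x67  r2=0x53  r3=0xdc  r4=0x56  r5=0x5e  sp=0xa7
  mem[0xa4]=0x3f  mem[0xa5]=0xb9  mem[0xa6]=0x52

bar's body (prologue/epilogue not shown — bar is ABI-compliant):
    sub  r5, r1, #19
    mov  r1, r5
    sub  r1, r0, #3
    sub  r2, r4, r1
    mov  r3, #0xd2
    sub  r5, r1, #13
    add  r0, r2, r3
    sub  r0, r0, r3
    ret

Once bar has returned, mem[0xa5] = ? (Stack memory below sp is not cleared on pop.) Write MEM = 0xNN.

prologue: push r0 → mem[0xa6]=0xad, sp=0xa6
prologue: push r1 → mem[0xa5]=0x67, sp=0xa5
prologue: push r3 → mem[0xa4]=0xdc, sp=0xa4
prologue: push r5 → mem[0xa3]=0x5e, sp=0xa3
body[0] sub  r5, r1, #19 → r5=0x54
body[1] mov  r1, r5 → r1=0x54
body[2] sub  r1, r0, #3 → r1=0xaa
body[3] sub  r2, r4, r1 → r2=0xac
body[4] mov  r3, #0xd2 → r3=0xd2
body[5] sub  r5, r1, #13 → r5=0x9d
body[6] add  r0, r2, r3 → r0=0x7e
body[7] sub  r0, r0, r3 → r0=0xac
epilogue: pop r5=0x5e, sp=0xa4
epilogue: pop r3=0xdc, sp=0xa5
epilogue: pop r1=0x67, sp=0xa6
epilogue: pop r0=0xad, sp=0xa7
prologue pushed ['r0', 'r1', 'r3', 'r5'] at ['0xa6', '0xa5', '0xa4', '0xa3']

MEM = 0x67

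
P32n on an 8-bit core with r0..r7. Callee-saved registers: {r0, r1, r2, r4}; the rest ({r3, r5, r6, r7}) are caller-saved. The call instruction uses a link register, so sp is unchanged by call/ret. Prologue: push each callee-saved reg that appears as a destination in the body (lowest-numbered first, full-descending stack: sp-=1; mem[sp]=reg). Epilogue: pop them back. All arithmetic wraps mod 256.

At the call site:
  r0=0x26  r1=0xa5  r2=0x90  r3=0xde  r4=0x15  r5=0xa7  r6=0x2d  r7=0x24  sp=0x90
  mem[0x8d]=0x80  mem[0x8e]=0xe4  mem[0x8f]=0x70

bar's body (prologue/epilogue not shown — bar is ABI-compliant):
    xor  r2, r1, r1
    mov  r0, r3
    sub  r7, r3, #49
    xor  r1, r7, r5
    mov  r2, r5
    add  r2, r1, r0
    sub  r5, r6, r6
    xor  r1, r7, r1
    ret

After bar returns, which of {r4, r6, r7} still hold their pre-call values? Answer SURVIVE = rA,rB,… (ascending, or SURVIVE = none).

prologue: push r0 -> mem[0x8f]=0x26, sp=0x8f
prologue: push r1 -> mem[0x8e]=0xa5, sp=0x8e
prologue: push r2 -> mem[0x8d]=0x90, sp=0x8d
body[0] xor  r2, r1, r1 -> r2=0x00
body[1] mov  r0, r3 -> r0=0xde
body[2] sub  r7, r3, #49 -> r7=0xad
body[3] xor  r1, r7, r5 -> r1=0x0a
body[4] mov  r2, r5 -> r2=0xa7
body[5] add  r2, r1, r0 -> r2=0xe8
body[6] sub  r5, r6, r6 -> r5=0x00
body[7] xor  r1, r7, r1 -> r1=0xa7
epilogue: pop r2=0x90, sp=0x8e
epilogue: pop r1=0xa5, sp=0x8f
epilogue: pop r0=0x26, sp=0x90
r4: callee-saved, written=False
r6: caller-saved, written=False
r7: caller-saved, written=True

SURVIVE = r4,r6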